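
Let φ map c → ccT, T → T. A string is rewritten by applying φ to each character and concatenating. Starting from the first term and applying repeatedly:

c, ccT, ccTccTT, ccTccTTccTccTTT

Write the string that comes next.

ccTccTTccTccTTTccTccTTccTccTTTT

Replace each of the 15 characters of ccTccTTccTccTTT in place — ccT ccT T ccT ccT T T ccT ccT T ccT ccT T T T — and concatenate.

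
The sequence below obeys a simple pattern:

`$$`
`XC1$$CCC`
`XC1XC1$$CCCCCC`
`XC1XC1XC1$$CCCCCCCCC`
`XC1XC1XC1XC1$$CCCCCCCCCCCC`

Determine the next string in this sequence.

XC1XC1XC1XC1XC1$$CCCCCCCCCCCCCCC

s(k+1) = XC1·s(k)·CCC, so each term gains XC1 as a prefix and CCC as a suffix.
So the next term is XC1·XC1XC1XC1XC1$$CCCCCCCCCCCC·CCC.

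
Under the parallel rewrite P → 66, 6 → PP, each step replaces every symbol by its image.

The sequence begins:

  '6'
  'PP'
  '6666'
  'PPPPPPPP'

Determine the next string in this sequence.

6666666666666666

Apply φ to PPPPPPPP symbol by symbol: P→66, P→66, P→66, P→66, P→66, P→66, P→66, P→66; joined: 66 66 66 66 66 66 66 66.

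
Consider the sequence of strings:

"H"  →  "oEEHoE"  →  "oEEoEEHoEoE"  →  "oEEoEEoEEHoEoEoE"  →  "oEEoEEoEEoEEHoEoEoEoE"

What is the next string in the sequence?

s(k+1) = oEE·s(k)·oE, so each term gains oEE as a prefix and oE as a suffix.
So the next term is oEE·oEEoEEoEEoEEHoEoEoEoE·oE.

oEEoEEoEEoEEoEEHoEoEoEoEoE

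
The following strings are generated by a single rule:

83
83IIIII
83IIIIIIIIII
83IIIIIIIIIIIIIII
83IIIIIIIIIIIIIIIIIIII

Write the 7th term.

Every step adds IIIII to the end: s(k+1) = s(k)·IIIII.
From 83IIIIIIIIIIIIIIIIIIII, 2 further steps: 83IIIIIIIIIIIIIIIIIIII → 83IIIIIIIIIIIIIIIIIIIIIIIII → (answer).

83IIIIIIIIIIIIIIIIIIIIIIIIIIIIII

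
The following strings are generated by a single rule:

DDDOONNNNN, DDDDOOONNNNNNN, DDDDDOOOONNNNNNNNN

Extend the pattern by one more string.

DDDDDDOOOOONNNNNNNNNNN

Term n consists of n+1 D's, followed by n O's, followed by 2n+1 N's, where the shown terms are n = 2, 3, 4.
For the next term, n = 5, so the run lengths are 6, 5, 11.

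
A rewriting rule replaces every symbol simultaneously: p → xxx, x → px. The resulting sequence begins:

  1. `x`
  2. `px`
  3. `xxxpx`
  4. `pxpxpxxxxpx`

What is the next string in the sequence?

Rewriting each symbol of pxpxpxxxxpx: p→xxx, x→px, p→xxx, x→px, p→xxx, x→px, x→px, x→px, x→px, p→xxx, x→px, which concatenates to xxx px xxx px xxx px px px px xxx px.

xxxpxxxxpxxxxpxpxpxpxxxxpx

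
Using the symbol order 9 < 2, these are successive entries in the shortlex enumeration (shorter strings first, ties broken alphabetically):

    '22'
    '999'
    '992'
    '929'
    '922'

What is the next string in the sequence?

Treat 922 as a base-2 numeral over the given alphabet and add one, carrying through any trailing 2's.

299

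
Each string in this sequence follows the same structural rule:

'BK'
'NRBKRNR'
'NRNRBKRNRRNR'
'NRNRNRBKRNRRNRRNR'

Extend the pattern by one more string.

s(k+1) = NR·s(k)·RNR, so each term gains NR as a prefix and RNR as a suffix.
Applying this once more to NRNRNRBKRNRRNRRNR:

NRNRNRNRBKRNRRNRRNRRNR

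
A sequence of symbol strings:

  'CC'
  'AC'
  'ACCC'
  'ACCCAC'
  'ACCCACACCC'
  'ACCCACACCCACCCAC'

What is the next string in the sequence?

ACCCACACCCACCCACACCCACACCC

From term 3 onward, concatenate the last term with the second-to-last: AC·CC = ACCC, ACCC·AC = ACCCAC, …
Continuing: ACCCACACCCACCCAC · ACCCACACCC gives term 7.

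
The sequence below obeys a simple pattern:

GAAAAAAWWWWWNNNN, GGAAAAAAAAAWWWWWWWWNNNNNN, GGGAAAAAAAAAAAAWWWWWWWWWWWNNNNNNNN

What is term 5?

GGGGGAAAAAAAAAAAAAAAAAAWWWWWWWWWWWWWWWWWNNNNNNNNNNNN

The n-th term is n-1 G's then 3n A's then 3n-1 W's then 2n N's, where the shown terms are n = 2, 3, 4.
Setting n = 6 gives 5, 18, 17, 12 characters in each block.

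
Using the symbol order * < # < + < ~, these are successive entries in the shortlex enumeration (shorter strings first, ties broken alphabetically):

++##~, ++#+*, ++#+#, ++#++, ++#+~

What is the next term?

Treat ++#+~ as a base-4 numeral over the given alphabet and add one, carrying through any trailing ~'s.

++#~*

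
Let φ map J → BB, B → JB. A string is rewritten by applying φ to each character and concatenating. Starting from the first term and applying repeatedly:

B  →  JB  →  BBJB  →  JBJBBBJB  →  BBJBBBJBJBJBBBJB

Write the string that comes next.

Rewriting the 16 symbols of BBJBBBJBJBJBBBJB one by one yields JB JB BB JB JB JB BB JB BB JB BB JB JB JB BB JB; concatenated:

JBJBBBJBJBJBBBJBBBJBBBJBJBJBBBJB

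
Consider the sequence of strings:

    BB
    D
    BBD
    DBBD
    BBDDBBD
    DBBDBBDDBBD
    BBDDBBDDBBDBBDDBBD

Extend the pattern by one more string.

Each term (from the third on) is the two preceding terms concatenated in order: term 3 = BB·D = BBD.
The next term joins DBBDBBDDBBD and BBDDBBDDBBDBBDDBBD.

DBBDBBDDBBDBBDDBBDDBBDBBDDBBD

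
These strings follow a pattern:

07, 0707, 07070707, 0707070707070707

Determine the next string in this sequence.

07070707070707070707070707070707

s(k+1) = s(k)·s(k) — each term doubles the last.
One more doubling of 0707070707070707 gives the answer.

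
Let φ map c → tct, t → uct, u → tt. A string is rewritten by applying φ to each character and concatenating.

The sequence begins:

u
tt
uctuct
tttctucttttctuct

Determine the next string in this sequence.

uctuctucttctucttttctuctuctuctucttctucttttctuct

φ(tttctucttttctuct) expands symbol-by-symbol to uct uct uct tct uct tt tct uct uct uct uct tct uct tt tct uct; joining the 16 pieces gives the next term.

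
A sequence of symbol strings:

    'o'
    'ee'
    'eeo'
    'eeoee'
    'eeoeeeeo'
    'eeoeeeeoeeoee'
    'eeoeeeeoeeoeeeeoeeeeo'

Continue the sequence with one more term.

eeoeeeeoeeoeeeeoeeeeoeeoeeeeoeeoee

From term 3 onward, concatenate the last term with the second-to-last: ee·o = eeo, eeo·ee = eeoee, …
The next term joins eeoeeeeoeeoeeeeoeeeeo and eeoeeeeoeeoee.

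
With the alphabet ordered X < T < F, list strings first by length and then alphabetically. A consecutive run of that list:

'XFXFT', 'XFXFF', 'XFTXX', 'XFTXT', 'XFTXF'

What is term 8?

Stepping forward 3 times from XFTXF: XFTXF → XFTTX → XFTTT, then the target.

XFTTF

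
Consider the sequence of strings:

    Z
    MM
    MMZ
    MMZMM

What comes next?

MMZMMMMZ

From term 3 onward, concatenate the last term with the second-to-last: MM·Z = MMZ, MMZ·MM = MMZMM, …
So term 5 is MMZMM·MMZ.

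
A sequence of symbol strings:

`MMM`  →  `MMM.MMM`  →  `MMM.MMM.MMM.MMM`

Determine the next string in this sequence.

s(k+1) = s(k)·.·s(k) — each term doubles the last with '.' between the halves.
One more doubling of MMM.MMM.MMM.MMM gives the answer.

MMM.MMM.MMM.MMM.MMM.MMM.MMM.MMM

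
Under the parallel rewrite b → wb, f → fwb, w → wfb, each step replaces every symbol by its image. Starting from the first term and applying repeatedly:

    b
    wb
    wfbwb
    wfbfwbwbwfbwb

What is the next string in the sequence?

Replace each of the 13 characters of wfbfwbwbwfbwb in place — wfb fwb wb fwb wfb wb wfb wb wfb fwb wb wfb wb — and concatenate.

wfbfwbwbfwbwfbwbwfbwbwfbfwbwbwfbwb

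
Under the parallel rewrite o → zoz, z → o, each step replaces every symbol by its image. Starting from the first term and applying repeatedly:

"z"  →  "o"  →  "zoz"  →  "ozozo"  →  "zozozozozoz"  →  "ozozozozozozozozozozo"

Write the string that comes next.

zozozozozozozozozozozozozozozozozozozozozoz

Applying the rule to each of the 21 symbols of ozozozozozozozozozozo gives the pieces zoz o zoz o zoz o zoz o zoz o zoz o zoz o zoz o zoz o zoz o zoz, which concatenate to the answer.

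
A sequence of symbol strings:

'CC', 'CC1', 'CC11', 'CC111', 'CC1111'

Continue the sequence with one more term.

Every step adds 1 to the end: s(k+1) = s(k)·1.
So the next term is CC1111·1.

CC11111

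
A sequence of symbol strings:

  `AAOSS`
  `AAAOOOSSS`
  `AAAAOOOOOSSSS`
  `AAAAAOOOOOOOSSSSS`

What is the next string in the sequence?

Term n consists of n+1 A's, followed by 2n-1 O's, followed by n+1 S's (n = 1, 2, …).
Setting n = 5 gives 6, 9, 6 characters in each block.

AAAAAAOOOOOOOOOSSSSSS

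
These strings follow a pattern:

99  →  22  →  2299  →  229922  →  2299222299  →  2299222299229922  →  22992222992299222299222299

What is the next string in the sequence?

229922229922992222992222992299222299229922

Each term (from the third on) is the previous term followed by the one before it: term 3 = 22·99 = 2299.
Continuing: 22992222992299222299222299 · 2299222299229922 gives term 8.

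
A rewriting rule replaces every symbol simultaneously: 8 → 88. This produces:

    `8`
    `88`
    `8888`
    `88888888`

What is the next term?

8888888888888888

Apply φ to 88888888 symbol by symbol: 8→88, 8→88, 8→88, 8→88, 8→88, 8→88, 8→88, 8→88; joined: 88 88 88 88 88 88 88 88.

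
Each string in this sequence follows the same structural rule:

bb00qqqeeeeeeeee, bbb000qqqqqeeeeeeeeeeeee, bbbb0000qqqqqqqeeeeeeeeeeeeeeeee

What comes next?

The n-th term is n b's then n 0's then 2n-1 q's then 4n+1 e's, where the shown terms are n = 2, 3, 4.
At n = 5 the blocks have lengths 5, 5, 9, 21.

bbbbb00000qqqqqqqqqeeeeeeeeeeeeeeeeeeeee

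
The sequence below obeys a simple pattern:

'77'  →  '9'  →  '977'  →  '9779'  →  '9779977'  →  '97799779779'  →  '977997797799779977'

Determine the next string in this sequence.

97799779779977997797799779779

From term 3 onward, concatenate the last term with the second-to-last: 9·77 = 977, 977·9 = 9779, …
The next term joins 977997797799779977 and 97799779779.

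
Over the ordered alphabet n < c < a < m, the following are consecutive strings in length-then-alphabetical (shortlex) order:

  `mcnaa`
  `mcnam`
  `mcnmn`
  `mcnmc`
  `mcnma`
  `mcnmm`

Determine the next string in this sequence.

The successor of mcnmm increments the rightmost position that isn't already m and resets every position after it to n.

mccnn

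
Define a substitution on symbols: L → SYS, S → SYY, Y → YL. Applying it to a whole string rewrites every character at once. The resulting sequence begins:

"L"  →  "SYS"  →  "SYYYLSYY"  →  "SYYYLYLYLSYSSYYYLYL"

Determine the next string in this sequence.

SYYYLYLYLSYSYLSYSYLSYSSYYYLSYYSYYYLYLYLSYSYLSYS

Applying the rule to each of the 19 symbols of SYYYLYLYLSYSSYYYLYL gives the pieces SYY YL YL YL SYS YL SYS YL SYS SYY YL SYY SYY YL YL YL SYS YL SYS, which concatenate to the answer.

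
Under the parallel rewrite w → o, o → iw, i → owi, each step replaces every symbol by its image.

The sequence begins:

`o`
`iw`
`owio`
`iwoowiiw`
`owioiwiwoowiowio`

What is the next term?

Replace each of the 16 characters of owioiwiwoowiowio in place — iw o owi iw owi o owi o iw iw o owi iw o owi iw — and concatenate.

iwoowiiwowioowioiwiwoowiiwoowiiw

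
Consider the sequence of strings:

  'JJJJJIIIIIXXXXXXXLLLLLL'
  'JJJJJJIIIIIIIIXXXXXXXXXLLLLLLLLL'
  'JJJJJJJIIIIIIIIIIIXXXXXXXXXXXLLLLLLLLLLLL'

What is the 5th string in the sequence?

The n-th term is n+3 J's then 3n-1 I's then 2n+3 X's then 3n L's, where the shown terms are n = 2, 3, 4.
Setting n = 6 gives 9, 17, 15, 18 characters in each block.

JJJJJJJJJIIIIIIIIIIIIIIIIIXXXXXXXXXXXXXXXLLLLLLLLLLLLLLLLLL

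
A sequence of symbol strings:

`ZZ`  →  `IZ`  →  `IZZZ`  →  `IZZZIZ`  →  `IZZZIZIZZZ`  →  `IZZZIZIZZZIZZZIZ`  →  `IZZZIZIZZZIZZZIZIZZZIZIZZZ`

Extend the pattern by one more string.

IZZZIZIZZZIZZZIZIZZZIZIZZZIZZZIZIZZZIZZZIZ

Each term (from the third on) is the previous term followed by the one before it: term 3 = IZ·ZZ = IZZZ.
So term 8 is IZZZIZIZZZIZZZIZIZZZIZIZZZ·IZZZIZIZZZIZZZIZ.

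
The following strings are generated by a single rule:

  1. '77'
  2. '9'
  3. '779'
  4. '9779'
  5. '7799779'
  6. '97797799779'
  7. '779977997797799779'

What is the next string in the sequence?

From term 3 onward, concatenate the second-to-last term with the last: 77·9 = 779, 9·779 = 9779, …
The next term joins 97797799779 and 779977997797799779.

97797799779779977997797799779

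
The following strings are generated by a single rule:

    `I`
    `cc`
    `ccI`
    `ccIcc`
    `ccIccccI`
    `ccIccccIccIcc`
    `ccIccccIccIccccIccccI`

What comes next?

Each term (from the third on) is the previous term followed by the one before it: term 3 = cc·I = ccI.
So term 8 is ccIccccIccIccccIccccI·ccIccccIccIcc.

ccIccccIccIccccIccccIccIccccIccIcc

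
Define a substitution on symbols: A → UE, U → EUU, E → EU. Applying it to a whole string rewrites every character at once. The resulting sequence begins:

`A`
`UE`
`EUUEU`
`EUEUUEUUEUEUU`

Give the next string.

Rewriting the 13 symbols of EUEUUEUUEUEUU one by one yields EU EUU EU EUU EUU EU EUU EUU EU EUU EU EUU EUU; concatenated:

EUEUUEUEUUEUUEUEUUEUUEUEUUEUEUUEUU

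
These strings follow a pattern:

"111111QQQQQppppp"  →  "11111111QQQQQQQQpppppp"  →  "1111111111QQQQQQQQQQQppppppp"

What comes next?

Each string has the form 1^{2n+2} Q^{3n-1} p^{n+3}, where the shown terms are n = 2, 3, 4.
Setting n = 5 gives 12, 14, 8 characters in each block.

111111111111QQQQQQQQQQQQQQpppppppp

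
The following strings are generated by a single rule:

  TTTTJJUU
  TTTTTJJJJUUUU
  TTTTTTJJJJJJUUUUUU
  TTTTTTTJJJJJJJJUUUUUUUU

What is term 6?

TTTTTTTTTJJJJJJJJJJJJUUUUUUUUUUUU

Each string has the form T^{n+2} J^{2n-2} U^{2n-2}, where the shown terms are n = 2, 3, 4, 5.
Setting n = 7 gives 9, 12, 12 characters in each block.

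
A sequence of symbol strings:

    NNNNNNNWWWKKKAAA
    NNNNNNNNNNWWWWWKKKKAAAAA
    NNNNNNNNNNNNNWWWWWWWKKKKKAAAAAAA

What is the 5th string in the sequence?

The n-th term is 3n+1 N's then 2n-1 W's then n+1 K's then 2n-1 A's, where the shown terms are n = 2, 3, 4.
For term 5, n = 6, so the run lengths are 19, 11, 7, 11.

NNNNNNNNNNNNNNNNNNNWWWWWWWWWWWKKKKKKKAAAAAAAAAAA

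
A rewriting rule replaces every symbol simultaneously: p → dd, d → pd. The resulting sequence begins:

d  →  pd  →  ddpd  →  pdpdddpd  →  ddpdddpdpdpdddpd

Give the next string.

pdpdddpdpdpdddpdddpdddpdpdpdddpd

Applying the rule to each of the 16 symbols of ddpdddpdpdpdddpd gives the pieces pd pd dd pd pd pd dd pd dd pd dd pd pd pd dd pd, which concatenate to the answer.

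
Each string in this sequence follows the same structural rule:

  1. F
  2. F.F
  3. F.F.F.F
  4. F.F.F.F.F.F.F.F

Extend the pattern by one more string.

Every step duplicates the string with '.' between the halves.
So the next term is two copies of F.F.F.F.F.F.F.F with '.' between the halves.

F.F.F.F.F.F.F.F.F.F.F.F.F.F.F.F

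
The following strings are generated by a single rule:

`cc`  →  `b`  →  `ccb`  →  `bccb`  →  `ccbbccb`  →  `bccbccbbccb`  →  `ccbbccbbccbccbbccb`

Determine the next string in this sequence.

bccbccbbccbccbbccbbccbccbbccb

Each term (from the third on) is the two preceding terms concatenated in order: term 3 = cc·b = ccb.
Continuing: bccbccbbccb · ccbbccbbccbccbbccb gives term 8.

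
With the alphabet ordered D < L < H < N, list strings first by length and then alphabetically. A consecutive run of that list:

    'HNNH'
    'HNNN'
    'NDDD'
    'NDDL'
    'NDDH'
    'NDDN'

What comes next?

NDLD

Treat NDDN as a base-4 numeral over the given alphabet and add one, carrying through any trailing N's.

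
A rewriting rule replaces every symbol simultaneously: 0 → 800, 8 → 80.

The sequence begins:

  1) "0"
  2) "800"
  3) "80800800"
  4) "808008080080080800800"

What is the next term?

8080080800800808008080080080800800808008080080080800800

φ(808008080080080800800) expands symbol-by-symbol to 80 800 80 800 800 80 800 80 800 800 80 800 800 80 800 80 800 800 80 800 800; joining the 21 pieces gives the next term.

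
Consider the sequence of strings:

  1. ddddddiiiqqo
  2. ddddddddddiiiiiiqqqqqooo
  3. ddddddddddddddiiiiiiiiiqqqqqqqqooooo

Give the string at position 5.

ddddddddddddddddddddddiiiiiiiiiiiiiiiqqqqqqqqqqqqqqooooooooo

Each string has the form d^{4n+2} i^{3n} q^{3n-1} o^{2n-1} (n = 1, 2, …).
At n = 5 the blocks have lengths 22, 15, 14, 9.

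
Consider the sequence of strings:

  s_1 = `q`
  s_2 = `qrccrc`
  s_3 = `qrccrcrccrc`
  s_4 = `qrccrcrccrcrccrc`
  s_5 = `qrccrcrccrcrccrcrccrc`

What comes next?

The strings grow by a fixed suffix rccrc each time.
Applying this once more to qrccrcrccrcrccrcrccrc:

qrccrcrccrcrccrcrccrcrccrc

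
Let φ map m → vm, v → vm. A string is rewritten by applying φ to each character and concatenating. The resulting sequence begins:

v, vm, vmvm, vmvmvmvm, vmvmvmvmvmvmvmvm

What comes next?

Replace each of the 16 characters of vmvmvmvmvmvmvmvm in place — vm vm vm vm vm vm vm vm vm vm vm vm vm vm vm vm — and concatenate.

vmvmvmvmvmvmvmvmvmvmvmvmvmvmvmvm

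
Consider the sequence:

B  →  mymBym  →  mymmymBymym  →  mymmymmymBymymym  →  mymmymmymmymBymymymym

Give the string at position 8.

mymmymmymmymmymmymmymBymymymymymymym

Each term wraps the previous one in mym on the left and ym on the right.
From mymmymmymmymBymymymym, 3 further steps: mymmymmymmymBymymymym → mymmymmymmymmymBymymymymym → mymmymmymmymmymmymBymymymymymym → (answer).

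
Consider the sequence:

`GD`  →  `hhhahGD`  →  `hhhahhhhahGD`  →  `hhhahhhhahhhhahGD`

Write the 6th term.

hhhahhhhahhhhahhhhahhhhahGD

Every step adds hhhah at the front: s(k+1) = hhhah·s(k).
From hhhahhhhahhhhahGD, 2 further steps: hhhahhhhahhhhahGD → hhhahhhhahhhhahhhhahGD → (answer).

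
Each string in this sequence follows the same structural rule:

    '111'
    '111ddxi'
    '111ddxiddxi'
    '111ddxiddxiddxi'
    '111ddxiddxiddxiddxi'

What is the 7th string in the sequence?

111ddxiddxiddxiddxiddxiddxi

The strings grow by a fixed suffix ddxi each time.
From 111ddxiddxiddxiddxi, 2 further steps: 111ddxiddxiddxiddxi → 111ddxiddxiddxiddxiddxi → (answer).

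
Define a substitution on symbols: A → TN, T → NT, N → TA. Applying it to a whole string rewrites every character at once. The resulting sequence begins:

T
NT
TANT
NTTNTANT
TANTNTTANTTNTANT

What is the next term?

φ(TANTNTTANTTNTANT) expands symbol-by-symbol to NT TN TA NT TA NT NT TN TA NT NT TA NT TN TA NT; joining the 16 pieces gives the next term.

NTTNTANTTANTNTTNTANTNTTANTTNTANT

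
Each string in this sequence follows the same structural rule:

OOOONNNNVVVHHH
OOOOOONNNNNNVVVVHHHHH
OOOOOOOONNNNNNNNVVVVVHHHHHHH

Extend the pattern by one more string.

Reading off run lengths: O runs 4, 6, 8; N runs 4, 6, 8; V runs 3, 4, 5; H runs 3, 5, 7 — each is linear in n (n = 1, 2, …).
For the next term, n = 4, so the run lengths are 10, 10, 6, 9.

OOOOOOOOOONNNNNNNNNNVVVVVVHHHHHHHHH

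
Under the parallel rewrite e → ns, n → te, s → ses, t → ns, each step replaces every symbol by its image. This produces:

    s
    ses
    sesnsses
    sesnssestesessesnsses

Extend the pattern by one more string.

Replace each of the 21 characters of sesnssestesessesnsses in place — ses ns ses te ses ses ns ses ns ns ses ns ses ses ns ses te ses ses ns ses — and concatenate.

sesnssestesessesnssesnsnssesnssessesnssestesessesnsses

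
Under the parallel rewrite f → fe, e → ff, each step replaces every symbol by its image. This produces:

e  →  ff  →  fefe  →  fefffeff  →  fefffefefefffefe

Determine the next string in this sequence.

Replace each of the 16 characters of fefffefefefffefe in place — fe ff fe fe fe ff fe ff fe ff fe fe fe ff fe ff — and concatenate.

fefffefefefffefffefffefefefffeff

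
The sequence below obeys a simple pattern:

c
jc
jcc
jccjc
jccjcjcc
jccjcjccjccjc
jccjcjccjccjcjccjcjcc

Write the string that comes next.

Each term (from the third on) is the previous term followed by the one before it: term 3 = jc·c = jcc.
The next term joins jccjcjccjccjcjccjcjcc and jccjcjccjccjc.

jccjcjccjccjcjccjcjccjccjcjccjccjc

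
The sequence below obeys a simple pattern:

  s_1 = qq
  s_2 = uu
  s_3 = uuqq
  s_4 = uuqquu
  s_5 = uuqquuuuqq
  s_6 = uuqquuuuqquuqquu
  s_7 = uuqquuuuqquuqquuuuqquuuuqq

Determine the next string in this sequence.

Each term (from the third on) is the previous term followed by the one before it: term 3 = uu·qq = uuqq.
The next term joins uuqquuuuqquuqquuuuqquuuuqq and uuqquuuuqquuqquu.

uuqquuuuqquuqquuuuqquuuuqquuqquuuuqquuqquu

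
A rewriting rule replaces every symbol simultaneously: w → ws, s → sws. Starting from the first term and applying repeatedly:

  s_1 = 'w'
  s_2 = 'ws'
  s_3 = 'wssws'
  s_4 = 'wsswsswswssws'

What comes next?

Rewriting the 13 symbols of wsswsswswssws one by one yields ws sws sws ws sws sws ws sws ws sws sws ws sws; concatenated:

wsswsswswsswsswswsswswsswsswswssws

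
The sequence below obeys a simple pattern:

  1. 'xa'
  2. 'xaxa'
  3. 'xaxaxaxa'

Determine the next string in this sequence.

xaxaxaxaxaxaxaxa

s(k+1) = s(k)·s(k) — each term doubles the last.
One more doubling of xaxaxaxa gives the answer.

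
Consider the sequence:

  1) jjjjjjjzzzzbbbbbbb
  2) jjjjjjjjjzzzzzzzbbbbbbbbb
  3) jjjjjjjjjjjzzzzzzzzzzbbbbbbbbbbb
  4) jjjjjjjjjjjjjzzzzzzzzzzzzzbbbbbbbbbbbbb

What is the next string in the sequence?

jjjjjjjjjjjjjjjzzzzzzzzzzzzzzzzbbbbbbbbbbbbbbb

The n-th term is 2n+3 j's then 3n-2 z's then 2n+3 b's, where the shown terms are n = 2, 3, 4, 5.
At n = 6 the blocks have lengths 15, 16, 15.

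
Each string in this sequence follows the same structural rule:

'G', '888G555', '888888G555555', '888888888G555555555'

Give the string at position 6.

Each term wraps the previous one in 888 on the left and 555 on the right.
From 888888888G555555555, 2 further steps: 888888888G555555555 → 888888888888G555555555555 → (answer).

888888888888888G555555555555555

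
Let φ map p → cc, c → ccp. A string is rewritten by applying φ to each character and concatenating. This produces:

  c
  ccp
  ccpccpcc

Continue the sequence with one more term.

Expanding ccpccpcc: c→ccp, c→ccp, p→cc, c→ccp, c→ccp, p→cc, c→ccp, c→ccp. Concatenated: ccp ccp cc ccp ccp cc ccp ccp.

ccpccpccccpccpccccpccp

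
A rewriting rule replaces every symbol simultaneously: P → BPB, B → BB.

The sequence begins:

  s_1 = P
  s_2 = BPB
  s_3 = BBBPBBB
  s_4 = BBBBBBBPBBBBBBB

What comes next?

BBBBBBBBBBBBBBBPBBBBBBBBBBBBBBB

φ(BBBBBBBPBBBBBBB) expands symbol-by-symbol to BB BB BB BB BB BB BB BPB BB BB BB BB BB BB BB; joining the 15 pieces gives the next term.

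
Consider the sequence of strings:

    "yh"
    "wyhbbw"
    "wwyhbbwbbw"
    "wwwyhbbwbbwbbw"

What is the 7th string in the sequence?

Each term wraps the previous one in w on the left and bbw on the right.
From wwwyhbbwbbwbbw, 3 further steps: wwwyhbbwbbwbbw → wwwwyhbbwbbwbbwbbw → wwwwwyhbbwbbwbbwbbwbbw → (answer).

wwwwwwyhbbwbbwbbwbbwbbwbbw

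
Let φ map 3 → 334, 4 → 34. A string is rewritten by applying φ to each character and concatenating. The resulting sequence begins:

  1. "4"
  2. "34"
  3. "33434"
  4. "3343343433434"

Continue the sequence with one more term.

Applying the rule to each of the 13 symbols of 3343343433434 gives the pieces 334 334 34 334 334 34 334 34 334 334 34 334 34, which concatenate to the answer.

3343343433433434334343343343433434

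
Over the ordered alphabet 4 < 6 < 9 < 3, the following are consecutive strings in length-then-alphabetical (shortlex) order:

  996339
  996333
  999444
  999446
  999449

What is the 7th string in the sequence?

Advancing 2 positions from 999449 through 999449 → 999443 reaches term 7.

999464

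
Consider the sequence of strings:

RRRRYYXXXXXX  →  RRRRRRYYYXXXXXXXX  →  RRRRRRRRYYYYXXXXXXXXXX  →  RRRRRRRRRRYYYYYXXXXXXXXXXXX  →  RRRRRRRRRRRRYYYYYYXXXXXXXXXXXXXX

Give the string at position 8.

The n-th term is 2n R's then n Y's then 2n+2 X's, where the shown terms are n = 2, 3, 4, 5, 6.
At n = 9 the blocks have lengths 18, 9, 20.

RRRRRRRRRRRRRRRRRRYYYYYYYYYXXXXXXXXXXXXXXXXXXXX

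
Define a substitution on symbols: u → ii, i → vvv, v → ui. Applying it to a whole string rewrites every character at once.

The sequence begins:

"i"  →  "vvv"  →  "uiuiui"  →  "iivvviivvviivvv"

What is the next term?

φ(iivvviivvviivvv) expands symbol-by-symbol to vvv vvv ui ui ui vvv vvv ui ui ui vvv vvv ui ui ui; joining the 15 pieces gives the next term.

vvvvvvuiuiuivvvvvvuiuiuivvvvvvuiuiui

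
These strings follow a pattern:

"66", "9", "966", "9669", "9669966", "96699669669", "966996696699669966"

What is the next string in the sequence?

96699669669966996696699669669

Each term (from the third on) is the previous term followed by the one before it: term 3 = 9·66 = 966.
So term 8 is 966996696699669966·96699669669.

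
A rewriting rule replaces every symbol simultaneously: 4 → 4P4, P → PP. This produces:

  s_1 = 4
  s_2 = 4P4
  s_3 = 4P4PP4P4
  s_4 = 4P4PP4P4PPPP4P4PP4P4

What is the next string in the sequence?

Applying the rule to each of the 20 symbols of 4P4PP4P4PPPP4P4PP4P4 gives the pieces 4P4 PP 4P4 PP PP 4P4 PP 4P4 PP PP PP PP 4P4 PP 4P4 PP PP 4P4 PP 4P4, which concatenate to the answer.

4P4PP4P4PPPP4P4PP4P4PPPPPPPP4P4PP4P4PPPP4P4PP4P4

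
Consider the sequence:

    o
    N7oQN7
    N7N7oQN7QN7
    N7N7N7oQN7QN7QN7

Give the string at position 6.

N7N7N7N7N7oQN7QN7QN7QN7QN7

Each term wraps the previous one in N7 on the left and QN7 on the right.
From N7N7N7oQN7QN7QN7, 2 further steps: N7N7N7oQN7QN7QN7 → N7N7N7N7oQN7QN7QN7QN7 → (answer).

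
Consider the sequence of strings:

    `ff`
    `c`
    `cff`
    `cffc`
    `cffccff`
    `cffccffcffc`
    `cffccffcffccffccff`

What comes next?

This is a Fibonacci-style word recurrence s(k) = s(k−1)·s(k−2): e.g. c·ff = cff.
So term 8 is cffccffcffccffccff·cffccffcffc.

cffccffcffccffccffcffccffcffc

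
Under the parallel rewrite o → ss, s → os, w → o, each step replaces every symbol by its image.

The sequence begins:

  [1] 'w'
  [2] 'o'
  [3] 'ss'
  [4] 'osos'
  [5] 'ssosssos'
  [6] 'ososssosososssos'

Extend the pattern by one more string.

Rewriting the 16 symbols of ososssosososssos one by one yields ss os ss os os os ss os ss os ss os os os ss os; concatenated:

ssosssosososssosssosssosososssos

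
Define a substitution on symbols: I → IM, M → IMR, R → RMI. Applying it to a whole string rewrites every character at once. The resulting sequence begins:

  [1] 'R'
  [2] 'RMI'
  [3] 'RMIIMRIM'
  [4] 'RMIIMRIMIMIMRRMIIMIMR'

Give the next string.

RMIIMRIMIMIMRRMIIMIMRIMIMRIMIMRRMIRMIIMRIMIMIMRIMIMRRMI

Replace each of the 21 characters of RMIIMRIMIMIMRRMIIMIMR in place — RMI IMR IM IM IMR RMI IM IMR IM IMR IM IMR RMI RMI IMR IM IM IMR IM IMR RMI — and concatenate.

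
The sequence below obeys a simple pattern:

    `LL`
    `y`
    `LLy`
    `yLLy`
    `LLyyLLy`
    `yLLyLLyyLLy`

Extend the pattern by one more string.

LLyyLLyyLLyLLyyLLy

This is a Fibonacci-style word recurrence s(k) = s(k−2)·s(k−1): e.g. LL·y = LLy.
So term 7 is LLyyLLy·yLLyLLyyLLy.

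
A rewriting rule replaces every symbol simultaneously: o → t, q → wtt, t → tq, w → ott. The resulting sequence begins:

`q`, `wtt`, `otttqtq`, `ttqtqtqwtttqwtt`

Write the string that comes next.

φ(ttqtqtqwtttqwtt) expands symbol-by-symbol to tq tq wtt tq wtt tq wtt ott tq tq tq wtt ott tq tq; joining the 15 pieces gives the next term.

tqtqwtttqwtttqwttotttqtqtqwttotttqtq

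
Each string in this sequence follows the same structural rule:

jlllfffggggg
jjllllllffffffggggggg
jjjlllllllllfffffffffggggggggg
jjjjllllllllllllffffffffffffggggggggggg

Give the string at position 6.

jjjjjjllllllllllllllllllffffffffffffffffffggggggggggggggg

Reading off run lengths: j runs 1, 2, 3, 4; l runs 3, 6, 9, 12; f runs 3, 6, 9, 12; g runs 5, 7, 9, 11 — each is linear in n (n = 1, 2, …).
For term 6, n = 6, so the run lengths are 6, 18, 18, 15.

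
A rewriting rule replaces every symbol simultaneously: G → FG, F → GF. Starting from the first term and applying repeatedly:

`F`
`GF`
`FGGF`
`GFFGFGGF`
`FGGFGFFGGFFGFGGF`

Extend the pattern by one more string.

GFFGFGGFFGGFGFFGFGGFGFFGGFFGFGGF

φ(FGGFGFFGGFFGFGGF) expands symbol-by-symbol to GF FG FG GF FG GF GF FG FG GF GF FG GF FG FG GF; joining the 16 pieces gives the next term.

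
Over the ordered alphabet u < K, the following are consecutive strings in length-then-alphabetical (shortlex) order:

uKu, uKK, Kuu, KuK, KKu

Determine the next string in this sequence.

Treat KKu as a base-2 numeral over the given alphabet and add one, carrying through any trailing K's.

KKK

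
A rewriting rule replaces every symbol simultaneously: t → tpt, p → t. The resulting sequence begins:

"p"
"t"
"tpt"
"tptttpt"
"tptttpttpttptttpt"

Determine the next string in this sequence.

φ(tptttpttpttptttpt) expands symbol-by-symbol to tpt t tpt tpt tpt t tpt tpt t tpt tpt t tpt tpt tpt t tpt; joining the 17 pieces gives the next term.

tptttpttpttptttpttptttpttptttpttpttptttpt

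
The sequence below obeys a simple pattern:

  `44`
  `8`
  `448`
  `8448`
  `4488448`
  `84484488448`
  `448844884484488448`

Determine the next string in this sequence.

This is a Fibonacci-style word recurrence s(k) = s(k−2)·s(k−1): e.g. 44·8 = 448.
The next term joins 84484488448 and 448844884484488448.

84484488448448844884484488448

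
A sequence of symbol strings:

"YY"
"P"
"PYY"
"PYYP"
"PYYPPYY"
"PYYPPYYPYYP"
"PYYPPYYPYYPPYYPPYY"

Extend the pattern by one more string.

This is a Fibonacci-style word recurrence s(k) = s(k−1)·s(k−2): e.g. P·YY = PYY.
Continuing: PYYPPYYPYYPPYYPPYY · PYYPPYYPYYP gives term 8.

PYYPPYYPYYPPYYPPYYPYYPPYYPYYP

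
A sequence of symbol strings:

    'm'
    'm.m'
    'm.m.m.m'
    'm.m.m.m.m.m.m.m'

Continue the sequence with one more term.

m.m.m.m.m.m.m.m.m.m.m.m.m.m.m.m

s(k+1) = s(k)·.·s(k) — each term doubles the last with '.' between the halves.
One more doubling of m.m.m.m.m.m.m.m gives the answer.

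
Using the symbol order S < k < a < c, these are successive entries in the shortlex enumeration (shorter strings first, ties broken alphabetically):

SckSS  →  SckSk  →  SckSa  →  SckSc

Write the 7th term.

Sckka

Stepping forward 3 times from SckSc: SckSc → SckkS → Sckkk, then the target.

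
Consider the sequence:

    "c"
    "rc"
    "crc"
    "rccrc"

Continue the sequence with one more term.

Each term (from the third on) is the two preceding terms concatenated in order: term 3 = c·rc = crc.
So term 5 is crc·rccrc.

crcrccrc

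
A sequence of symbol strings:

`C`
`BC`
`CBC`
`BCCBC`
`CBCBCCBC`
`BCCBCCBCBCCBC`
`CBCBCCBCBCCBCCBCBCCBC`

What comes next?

From term 3 onward, concatenate the second-to-last term with the last: C·BC = CBC, BC·CBC = BCCBC, …
The next term joins BCCBCCBCBCCBC and CBCBCCBCBCCBCCBCBCCBC.

BCCBCCBCBCCBCCBCBCCBCBCCBCCBCBCCBC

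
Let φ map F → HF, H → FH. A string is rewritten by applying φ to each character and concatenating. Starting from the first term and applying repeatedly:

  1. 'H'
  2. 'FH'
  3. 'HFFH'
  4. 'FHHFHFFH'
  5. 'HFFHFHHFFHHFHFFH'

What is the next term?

Rewriting the 16 symbols of HFFHFHHFFHHFHFFH one by one yields FH HF HF FH HF FH FH HF HF FH FH HF FH HF HF FH; concatenated:

FHHFHFFHHFFHFHHFHFFHFHHFFHHFHFFH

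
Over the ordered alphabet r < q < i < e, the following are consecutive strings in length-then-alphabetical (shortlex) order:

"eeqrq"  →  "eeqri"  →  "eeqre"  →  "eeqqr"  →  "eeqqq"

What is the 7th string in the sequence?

Stepping forward 2 times from eeqqq: eeqqq → eeqqi, then the target.

eeqqe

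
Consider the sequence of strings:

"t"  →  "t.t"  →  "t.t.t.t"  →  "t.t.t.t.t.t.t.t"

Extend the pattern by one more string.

s(k+1) = s(k)·.·s(k) — each term doubles the last with '.' between the halves.
One more doubling of t.t.t.t.t.t.t.t gives the answer.

t.t.t.t.t.t.t.t.t.t.t.t.t.t.t.t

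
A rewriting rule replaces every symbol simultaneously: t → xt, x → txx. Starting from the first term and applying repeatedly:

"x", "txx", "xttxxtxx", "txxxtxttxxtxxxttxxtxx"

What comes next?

Applying the rule to each of the 21 symbols of txxxtxttxxtxxxttxxtxx gives the pieces xt txx txx txx xt txx xt xt txx txx xt txx txx txx xt xt txx txx xt txx txx, which concatenate to the answer.

xttxxtxxtxxxttxxxtxttxxtxxxttxxtxxtxxxtxttxxtxxxttxxtxx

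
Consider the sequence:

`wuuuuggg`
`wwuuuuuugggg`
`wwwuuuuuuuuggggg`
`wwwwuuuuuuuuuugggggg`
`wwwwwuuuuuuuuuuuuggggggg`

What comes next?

wwwwwwuuuuuuuuuuuuuugggggggg

Each string has the form w^{n-1} u^{2n} g^{n+1}, where the shown terms are n = 2, 3, 4, 5, 6.
For the next term, n = 7, so the run lengths are 6, 14, 8.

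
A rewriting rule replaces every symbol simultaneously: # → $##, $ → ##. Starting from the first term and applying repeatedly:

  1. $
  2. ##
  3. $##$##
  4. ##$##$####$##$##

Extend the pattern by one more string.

$##$####$##$####$##$##$##$####$##$####$##$##

Applying the rule to each of the 16 symbols of ##$##$####$##$## gives the pieces $## $## ## $## $## ## $## $## $## $## ## $## $## ## $## $##, which concatenate to the answer.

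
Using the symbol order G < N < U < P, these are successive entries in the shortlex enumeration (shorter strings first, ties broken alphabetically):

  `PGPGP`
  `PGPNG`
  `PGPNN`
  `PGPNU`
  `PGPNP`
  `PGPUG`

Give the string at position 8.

PGPUU

Continuing the enumeration 2 steps past PGPUG: PGPUG → PGPUN → (answer).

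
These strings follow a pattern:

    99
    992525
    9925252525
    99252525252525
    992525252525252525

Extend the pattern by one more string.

Every step adds 2525 to the end: s(k+1) = s(k)·2525.
Applying this once more to 992525252525252525:

9925252525252525252525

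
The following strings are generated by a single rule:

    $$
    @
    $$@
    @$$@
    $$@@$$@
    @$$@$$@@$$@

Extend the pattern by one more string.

$$@@$$@@$$@$$@@$$@

This is a Fibonacci-style word recurrence s(k) = s(k−2)·s(k−1): e.g. $$·@ = $$@.
So term 7 is $$@@$$@·@$$@$$@@$$@.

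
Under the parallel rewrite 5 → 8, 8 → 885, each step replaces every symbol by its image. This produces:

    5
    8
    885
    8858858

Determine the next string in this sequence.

88588588858858885

Apply φ to 8858858 symbol by symbol: 8→885, 8→885, 5→8, 8→885, 8→885, 5→8, 8→885; joined: 885 885 8 885 885 8 885.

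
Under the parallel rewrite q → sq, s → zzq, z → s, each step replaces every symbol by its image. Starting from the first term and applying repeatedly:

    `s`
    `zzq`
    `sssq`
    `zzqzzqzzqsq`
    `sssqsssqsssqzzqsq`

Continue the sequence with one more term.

Rewriting the 17 symbols of sssqsssqsssqzzqsq one by one yields zzq zzq zzq sq zzq zzq zzq sq zzq zzq zzq sq s s sq zzq sq; concatenated:

zzqzzqzzqsqzzqzzqzzqsqzzqzzqzzqsqsssqzzqsq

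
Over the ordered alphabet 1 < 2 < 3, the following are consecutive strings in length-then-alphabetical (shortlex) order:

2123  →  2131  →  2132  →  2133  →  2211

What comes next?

2212

The successor of 2211 increments the rightmost position that isn't already 3 and resets every position after it to 1.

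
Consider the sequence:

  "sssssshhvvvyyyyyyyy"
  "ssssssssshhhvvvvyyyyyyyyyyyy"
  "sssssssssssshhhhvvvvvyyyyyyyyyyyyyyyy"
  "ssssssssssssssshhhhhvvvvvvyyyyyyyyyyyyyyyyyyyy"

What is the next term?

Reading off run lengths: s runs 6, 9, 12, 15; h runs 2, 3, 4, 5; v runs 3, 4, 5, 6; y runs 8, 12, 16, 20 — each is linear in n, where the shown terms are n = 2, 3, 4, 5.
Setting n = 6 gives 18, 6, 7, 24 characters in each block.

sssssssssssssssssshhhhhhvvvvvvvyyyyyyyyyyyyyyyyyyyyyyyy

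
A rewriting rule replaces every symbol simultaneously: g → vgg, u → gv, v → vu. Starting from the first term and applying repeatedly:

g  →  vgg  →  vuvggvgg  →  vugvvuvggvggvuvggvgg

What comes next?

Applying the rule to each of the 20 symbols of vugvvuvggvggvuvggvgg gives the pieces vu gv vgg vu vu gv vu vgg vgg vu vgg vgg vu gv vu vgg vgg vu vgg vgg, which concatenate to the answer.

vugvvggvuvugvvuvggvggvuvggvggvugvvuvggvggvuvggvgg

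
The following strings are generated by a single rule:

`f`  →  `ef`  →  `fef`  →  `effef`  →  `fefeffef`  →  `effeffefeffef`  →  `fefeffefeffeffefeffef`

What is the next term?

From term 3 onward, concatenate the second-to-last term with the last: f·ef = fef, ef·fef = effef, …
So term 8 is effeffefeffef·fefeffefeffeffefeffef.

effeffefeffeffefeffefeffeffefeffef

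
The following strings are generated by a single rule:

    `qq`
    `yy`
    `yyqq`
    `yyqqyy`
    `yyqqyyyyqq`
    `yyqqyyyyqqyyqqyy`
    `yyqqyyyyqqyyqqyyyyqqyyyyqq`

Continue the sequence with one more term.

From term 3 onward, concatenate the last term with the second-to-last: yy·qq = yyqq, yyqq·yy = yyqqyy, …
Continuing: yyqqyyyyqqyyqqyyyyqqyyyyqq · yyqqyyyyqqyyqqyy gives term 8.

yyqqyyyyqqyyqqyyyyqqyyyyqqyyqqyyyyqqyyqqyy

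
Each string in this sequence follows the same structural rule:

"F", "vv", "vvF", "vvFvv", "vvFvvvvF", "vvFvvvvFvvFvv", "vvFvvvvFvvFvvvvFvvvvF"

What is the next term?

Each term (from the third on) is the previous term followed by the one before it: term 3 = vv·F = vvF.
The next term joins vvFvvvvFvvFvvvvFvvvvF and vvFvvvvFvvFvv.

vvFvvvvFvvFvvvvFvvvvFvvFvvvvFvvFvv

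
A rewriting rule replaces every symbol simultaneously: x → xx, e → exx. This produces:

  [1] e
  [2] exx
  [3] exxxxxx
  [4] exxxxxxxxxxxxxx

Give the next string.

exxxxxxxxxxxxxxxxxxxxxxxxxxxxxx

φ(exxxxxxxxxxxxxx) expands symbol-by-symbol to exx xx xx xx xx xx xx xx xx xx xx xx xx xx xx; joining the 15 pieces gives the next term.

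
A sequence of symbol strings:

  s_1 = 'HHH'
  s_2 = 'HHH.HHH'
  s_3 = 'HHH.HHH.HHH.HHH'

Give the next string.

Each string is two copies of the previous one joined by '.'.
Doubling HHH.HHH.HHH.HHH with '.' between the halves:

HHH.HHH.HHH.HHH.HHH.HHH.HHH.HHH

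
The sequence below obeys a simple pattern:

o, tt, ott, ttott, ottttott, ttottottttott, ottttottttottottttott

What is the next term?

From term 3 onward, concatenate the second-to-last term with the last: o·tt = ott, tt·ott = ttott, …
The next term joins ttottottttott and ottttottttottottttott.

ttottottttottottttottttottottttott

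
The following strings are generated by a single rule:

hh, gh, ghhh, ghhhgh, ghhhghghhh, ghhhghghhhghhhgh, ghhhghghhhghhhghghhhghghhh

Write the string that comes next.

Each term (from the third on) is the previous term followed by the one before it: term 3 = gh·hh = ghhh.
So term 8 is ghhhghghhhghhhghghhhghghhh·ghhhghghhhghhhgh.

ghhhghghhhghhhghghhhghghhhghhhghghhhghhhgh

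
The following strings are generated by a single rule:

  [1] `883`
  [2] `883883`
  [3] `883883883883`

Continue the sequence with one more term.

Every step duplicates the string.
One more doubling of 883883883883 gives the answer.

883883883883883883883883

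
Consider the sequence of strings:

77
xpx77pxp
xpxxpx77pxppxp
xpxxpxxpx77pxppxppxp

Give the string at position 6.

Each term wraps the previous one in xpx on the left and pxp on the right.
From xpxxpxxpx77pxppxppxp, 2 further steps: xpxxpxxpx77pxppxppxp → xpxxpxxpxxpx77pxppxppxppxp → (answer).

xpxxpxxpxxpxxpx77pxppxppxppxppxp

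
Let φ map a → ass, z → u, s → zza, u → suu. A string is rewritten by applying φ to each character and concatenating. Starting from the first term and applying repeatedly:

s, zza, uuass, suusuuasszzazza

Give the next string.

Applying the rule to each of the 15 symbols of suusuuasszzazza gives the pieces zza suu suu zza suu suu ass zza zza u u ass u u ass, which concatenate to the answer.

zzasuusuuzzasuusuuasszzazzauuassuuass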